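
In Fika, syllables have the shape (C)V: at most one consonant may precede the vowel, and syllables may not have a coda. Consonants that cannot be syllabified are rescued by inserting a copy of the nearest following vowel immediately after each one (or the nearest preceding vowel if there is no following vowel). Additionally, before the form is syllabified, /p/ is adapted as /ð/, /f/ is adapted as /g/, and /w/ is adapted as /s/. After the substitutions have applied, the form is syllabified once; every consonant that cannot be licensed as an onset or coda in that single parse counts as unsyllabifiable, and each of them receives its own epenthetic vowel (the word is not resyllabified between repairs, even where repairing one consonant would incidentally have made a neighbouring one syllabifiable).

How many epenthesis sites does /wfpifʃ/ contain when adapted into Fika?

4

After substitution the input is /sgðigʃ/.
The unsyllabifiable consonants are /s/, /g/, /g/, /ʃ/; each receives one epenthetic vowel.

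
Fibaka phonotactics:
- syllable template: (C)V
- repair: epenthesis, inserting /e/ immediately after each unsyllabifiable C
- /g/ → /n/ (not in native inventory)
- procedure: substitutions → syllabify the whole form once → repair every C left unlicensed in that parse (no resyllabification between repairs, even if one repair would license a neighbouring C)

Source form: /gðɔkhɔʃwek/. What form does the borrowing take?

neðɔkehɔʃeweke

Substitution: /g/ → /n/, giving /nðɔkhɔʃwek/.
The consonants /n/, /k/, /ʃ/, /k/ cannot be parsed into a legal (C)V syllable (no codas are permitted; onsets are limited to one consonant).
Inserting the epenthetic vowel yields /n/ → /ne/, /k/ → /ke/, /ʃ/ → /ʃe/, /k/ → /ke/.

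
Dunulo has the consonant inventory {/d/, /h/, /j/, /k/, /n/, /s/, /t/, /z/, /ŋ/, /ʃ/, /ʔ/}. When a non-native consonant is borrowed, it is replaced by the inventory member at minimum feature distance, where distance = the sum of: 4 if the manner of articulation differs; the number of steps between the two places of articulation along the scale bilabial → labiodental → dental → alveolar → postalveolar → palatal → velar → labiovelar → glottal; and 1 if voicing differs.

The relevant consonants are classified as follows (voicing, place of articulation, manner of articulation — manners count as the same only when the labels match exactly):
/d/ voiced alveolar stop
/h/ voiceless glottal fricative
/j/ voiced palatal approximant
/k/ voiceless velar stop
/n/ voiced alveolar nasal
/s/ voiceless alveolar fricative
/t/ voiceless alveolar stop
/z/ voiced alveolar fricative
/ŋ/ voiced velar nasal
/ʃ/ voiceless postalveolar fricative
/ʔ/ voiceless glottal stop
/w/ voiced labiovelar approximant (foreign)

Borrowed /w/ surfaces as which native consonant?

/j/ is closest: same manner (approximant), place distance 2 (labiovelar→palatal), same voicing; total 2. Next closest is /ŋ/ at distance 5.

j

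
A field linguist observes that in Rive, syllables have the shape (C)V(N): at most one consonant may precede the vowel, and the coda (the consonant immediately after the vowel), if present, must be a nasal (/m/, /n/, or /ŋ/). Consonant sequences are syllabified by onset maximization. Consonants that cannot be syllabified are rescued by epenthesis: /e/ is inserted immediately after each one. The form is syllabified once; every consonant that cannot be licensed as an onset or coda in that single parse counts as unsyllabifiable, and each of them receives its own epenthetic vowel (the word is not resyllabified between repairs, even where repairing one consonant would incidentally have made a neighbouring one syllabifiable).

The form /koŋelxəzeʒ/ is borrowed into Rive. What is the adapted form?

Syllabifying with onset maximization leaves /l/, /ʒ/ stranded (only a nasal (/m/, /n/, or /ŋ/) is licensed in coda position; onsets are limited to one consonant).
Inserting the epenthetic vowel yields /l/ → /le/, /ʒ/ → /ʒe/.

koŋelexəzeʒe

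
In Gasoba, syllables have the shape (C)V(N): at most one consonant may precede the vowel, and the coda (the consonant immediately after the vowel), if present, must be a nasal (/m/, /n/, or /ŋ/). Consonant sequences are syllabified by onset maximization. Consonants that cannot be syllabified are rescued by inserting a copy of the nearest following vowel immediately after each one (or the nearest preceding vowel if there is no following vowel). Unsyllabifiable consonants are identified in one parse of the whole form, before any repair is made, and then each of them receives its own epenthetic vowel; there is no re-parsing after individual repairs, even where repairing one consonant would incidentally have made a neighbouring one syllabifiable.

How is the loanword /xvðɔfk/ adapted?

xɔvɔðɔfɔkɔ

Syllabifying with onset maximization leaves /x/, /v/, /f/, /k/ stranded (only a nasal (/m/, /n/, or /ŋ/) is licensed in coda position; onsets are limited to one consonant).
Epenthesis after each stranded consonant: /x/ → /xɔ/, /v/ → /vɔ/, /f/ → /fɔ/, /k/ → /kɔ/.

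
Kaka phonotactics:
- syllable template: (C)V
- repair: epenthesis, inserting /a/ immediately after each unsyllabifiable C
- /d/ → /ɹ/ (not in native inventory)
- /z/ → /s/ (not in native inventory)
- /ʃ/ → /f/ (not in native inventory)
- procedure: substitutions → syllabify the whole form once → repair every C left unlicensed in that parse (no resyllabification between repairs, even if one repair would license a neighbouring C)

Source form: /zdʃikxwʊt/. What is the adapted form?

saɹafikaxawʊta

Substitution: /z/ → /s/, /d/ → /ɹ/, /ʃ/ → /f/, giving /sɹfikxwʊt/.
Under (C)V, the unsyllabifiable consonants are /s/, /ɹ/, /k/, /x/, /t/ (no codas are permitted; onsets are limited to one consonant).
Epenthesis after each stranded consonant: /s/ → /sa/, /ɹ/ → /ɹa/, /k/ → /ka/, /x/ → /xa/, /t/ → /ta/.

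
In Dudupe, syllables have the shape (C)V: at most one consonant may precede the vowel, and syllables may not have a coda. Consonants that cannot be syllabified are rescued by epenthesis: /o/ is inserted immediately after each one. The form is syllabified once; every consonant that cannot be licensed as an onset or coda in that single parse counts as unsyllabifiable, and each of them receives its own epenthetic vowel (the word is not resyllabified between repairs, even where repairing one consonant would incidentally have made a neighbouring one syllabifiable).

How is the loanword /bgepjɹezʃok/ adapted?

bogepojoɹezoʃoko

Under (C)V, the unsyllabifiable consonants are /b/, /p/, /j/, /z/, /k/ (no codas are permitted; onsets are limited to one consonant).
Inserting the epenthetic vowel yields /b/ → /bo/, /p/ → /po/, /j/ → /jo/, /z/ → /zo/, /k/ → /ko/.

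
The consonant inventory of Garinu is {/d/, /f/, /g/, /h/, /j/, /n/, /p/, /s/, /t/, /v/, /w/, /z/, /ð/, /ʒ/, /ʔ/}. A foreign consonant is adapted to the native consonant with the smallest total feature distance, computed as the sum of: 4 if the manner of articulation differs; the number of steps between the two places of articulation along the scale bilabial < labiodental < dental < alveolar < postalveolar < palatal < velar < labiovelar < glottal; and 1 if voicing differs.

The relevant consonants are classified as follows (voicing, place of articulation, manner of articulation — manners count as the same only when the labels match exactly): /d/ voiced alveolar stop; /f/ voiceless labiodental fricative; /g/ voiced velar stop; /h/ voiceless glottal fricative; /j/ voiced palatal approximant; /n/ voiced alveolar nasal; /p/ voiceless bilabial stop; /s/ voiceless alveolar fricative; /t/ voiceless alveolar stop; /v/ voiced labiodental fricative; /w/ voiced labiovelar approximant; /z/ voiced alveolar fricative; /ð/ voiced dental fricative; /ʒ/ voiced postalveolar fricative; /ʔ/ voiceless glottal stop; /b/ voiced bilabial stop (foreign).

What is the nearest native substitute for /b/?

/p/ is closest: same manner (stop), place distance 0 (bilabial→bilabial), voicing differs (+1); total 1. Next closest is /d/ at distance 3.

p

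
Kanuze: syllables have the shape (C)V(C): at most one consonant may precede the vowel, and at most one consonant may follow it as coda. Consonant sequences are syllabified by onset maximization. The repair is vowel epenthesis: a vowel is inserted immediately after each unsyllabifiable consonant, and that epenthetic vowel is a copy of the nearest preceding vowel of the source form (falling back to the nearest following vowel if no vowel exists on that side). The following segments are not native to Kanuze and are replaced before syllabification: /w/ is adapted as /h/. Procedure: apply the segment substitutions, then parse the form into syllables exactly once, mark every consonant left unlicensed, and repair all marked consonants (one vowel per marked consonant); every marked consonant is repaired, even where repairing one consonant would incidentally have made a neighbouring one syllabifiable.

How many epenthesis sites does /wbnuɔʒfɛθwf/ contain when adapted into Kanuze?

4

After substitution the input is /hbnuɔʒfɛθhf/.
The unsyllabifiable consonants are /h/, /b/, /h/, /f/; each receives one epenthetic vowel.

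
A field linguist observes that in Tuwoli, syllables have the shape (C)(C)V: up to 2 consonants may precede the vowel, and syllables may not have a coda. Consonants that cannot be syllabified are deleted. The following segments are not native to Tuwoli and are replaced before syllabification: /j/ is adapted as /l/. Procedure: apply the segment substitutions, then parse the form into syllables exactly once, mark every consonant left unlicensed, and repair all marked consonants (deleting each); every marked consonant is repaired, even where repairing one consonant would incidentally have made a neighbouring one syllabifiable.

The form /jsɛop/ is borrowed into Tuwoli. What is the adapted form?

Substitution: /j/ → /l/, giving /lsɛop/.
Syllabifying with onset maximization leaves /p/ stranded (no codas are permitted; onsets may contain at most 2 consonants).
Deleting the stranded consonants removes /p/.

lsɛo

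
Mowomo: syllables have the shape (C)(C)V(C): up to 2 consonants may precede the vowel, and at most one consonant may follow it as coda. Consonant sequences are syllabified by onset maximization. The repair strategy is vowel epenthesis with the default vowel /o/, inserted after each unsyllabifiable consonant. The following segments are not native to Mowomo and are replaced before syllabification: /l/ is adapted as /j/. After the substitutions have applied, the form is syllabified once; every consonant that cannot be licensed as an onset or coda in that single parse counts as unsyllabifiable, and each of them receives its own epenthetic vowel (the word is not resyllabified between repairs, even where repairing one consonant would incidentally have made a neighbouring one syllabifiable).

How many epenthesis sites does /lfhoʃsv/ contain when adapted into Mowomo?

After substitution the input is /jfhoʃsv/.
The unsyllabifiable consonants are /j/, /s/, /v/; each receives one epenthetic vowel.

3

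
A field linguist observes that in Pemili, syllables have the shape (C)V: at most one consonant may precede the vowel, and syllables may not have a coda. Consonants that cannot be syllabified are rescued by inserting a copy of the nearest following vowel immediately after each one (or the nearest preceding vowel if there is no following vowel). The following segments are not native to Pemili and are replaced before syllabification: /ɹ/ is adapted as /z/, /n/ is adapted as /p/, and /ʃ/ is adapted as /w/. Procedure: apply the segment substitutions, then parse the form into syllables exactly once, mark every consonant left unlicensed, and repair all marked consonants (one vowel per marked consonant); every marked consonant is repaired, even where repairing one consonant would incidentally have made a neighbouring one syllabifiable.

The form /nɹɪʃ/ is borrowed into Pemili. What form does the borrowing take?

pɪzɪwɪ

Substitution: /n/ → /p/, /ɹ/ → /z/, /ʃ/ → /w/, giving /pzɪw/.
The consonants /p/, /w/ cannot be parsed into a legal (C)V syllable (no codas are permitted; onsets are limited to one consonant).
Epenthesis after each stranded consonant: /p/ → /pɪ/, /w/ → /wɪ/.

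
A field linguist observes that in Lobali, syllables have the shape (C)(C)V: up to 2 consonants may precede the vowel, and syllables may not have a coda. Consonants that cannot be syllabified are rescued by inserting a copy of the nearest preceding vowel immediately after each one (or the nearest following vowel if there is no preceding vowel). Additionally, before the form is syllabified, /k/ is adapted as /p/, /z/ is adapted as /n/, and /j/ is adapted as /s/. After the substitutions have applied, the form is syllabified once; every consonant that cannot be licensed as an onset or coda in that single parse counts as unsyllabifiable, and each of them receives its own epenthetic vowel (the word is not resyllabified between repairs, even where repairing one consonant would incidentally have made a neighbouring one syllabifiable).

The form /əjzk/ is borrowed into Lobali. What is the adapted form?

əsənəpə

Substitution: /j/ → /s/, /z/ → /n/, /k/ → /p/, giving /əsnp/.
Under (C)(C)V, the unsyllabifiable consonants are /s/, /n/, /p/ (no codas are permitted; onsets may contain at most 2 consonants).
Inserting the epenthetic vowel yields /s/ → /sə/, /n/ → /nə/, /p/ → /pə/.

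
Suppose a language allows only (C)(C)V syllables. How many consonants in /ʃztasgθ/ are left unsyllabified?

Syllabifying with onset maximization leaves /ʃ/, /s/, /g/, /θ/ stranded (no codas are permitted; onsets may contain at most 2 consonants).

4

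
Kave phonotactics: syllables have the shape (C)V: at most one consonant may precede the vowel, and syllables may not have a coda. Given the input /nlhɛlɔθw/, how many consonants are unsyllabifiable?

Under (C)V, the unsyllabifiable consonants are /n/, /l/, /θ/, /w/ (no codas are permitted; onsets are limited to one consonant).

4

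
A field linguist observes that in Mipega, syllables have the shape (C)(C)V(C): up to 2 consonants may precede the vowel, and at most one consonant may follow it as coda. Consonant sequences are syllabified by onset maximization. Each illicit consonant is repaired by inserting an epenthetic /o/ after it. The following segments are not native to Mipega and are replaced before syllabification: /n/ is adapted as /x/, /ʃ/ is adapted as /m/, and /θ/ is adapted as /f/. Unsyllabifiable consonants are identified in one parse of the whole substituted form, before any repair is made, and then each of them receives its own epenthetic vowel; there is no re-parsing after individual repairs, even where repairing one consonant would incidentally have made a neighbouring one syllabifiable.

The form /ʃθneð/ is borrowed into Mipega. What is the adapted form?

Substitution: /ʃ/ → /m/, /θ/ → /f/, /n/ → /x/, giving /mfxeð/.
Syllabifying with onset maximization leaves /m/ stranded (at most one coda consonant is licensed; onsets may contain at most 2 consonants).
Each unlicensed consonant becomes the onset of a new syllable: /m/ → /mo/.

mofxeð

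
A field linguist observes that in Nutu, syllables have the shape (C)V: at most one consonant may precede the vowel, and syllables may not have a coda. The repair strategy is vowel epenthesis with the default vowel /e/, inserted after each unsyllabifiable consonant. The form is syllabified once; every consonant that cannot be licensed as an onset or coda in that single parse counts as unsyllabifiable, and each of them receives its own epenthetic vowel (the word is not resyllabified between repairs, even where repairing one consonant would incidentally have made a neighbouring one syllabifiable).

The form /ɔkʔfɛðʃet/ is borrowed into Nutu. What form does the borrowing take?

ɔkeʔefɛðeʃete

Under (C)V, the unsyllabifiable consonants are /k/, /ʔ/, /ð/, /t/ (no codas are permitted; onsets are limited to one consonant).
Inserting the epenthetic vowel yields /k/ → /ke/, /ʔ/ → /ʔe/, /ð/ → /ðe/, /t/ → /te/.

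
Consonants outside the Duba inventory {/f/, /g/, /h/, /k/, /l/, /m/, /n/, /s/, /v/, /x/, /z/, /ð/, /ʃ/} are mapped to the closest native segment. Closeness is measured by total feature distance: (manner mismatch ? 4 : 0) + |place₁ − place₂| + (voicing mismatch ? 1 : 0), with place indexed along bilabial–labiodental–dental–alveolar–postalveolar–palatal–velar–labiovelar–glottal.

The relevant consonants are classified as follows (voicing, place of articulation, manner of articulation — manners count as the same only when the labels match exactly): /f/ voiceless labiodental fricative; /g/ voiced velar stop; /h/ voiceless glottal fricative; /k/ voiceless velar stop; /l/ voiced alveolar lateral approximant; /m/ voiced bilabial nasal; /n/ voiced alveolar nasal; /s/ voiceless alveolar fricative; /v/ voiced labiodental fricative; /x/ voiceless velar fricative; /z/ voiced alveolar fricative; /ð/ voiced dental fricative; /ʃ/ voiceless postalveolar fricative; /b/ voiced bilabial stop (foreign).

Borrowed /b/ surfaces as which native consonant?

/m/ is closest: manner differs (stop→nasal, +4), place distance 0 (bilabial→bilabial), same voicing; total 4. Next closest is /v/ at distance 5.

m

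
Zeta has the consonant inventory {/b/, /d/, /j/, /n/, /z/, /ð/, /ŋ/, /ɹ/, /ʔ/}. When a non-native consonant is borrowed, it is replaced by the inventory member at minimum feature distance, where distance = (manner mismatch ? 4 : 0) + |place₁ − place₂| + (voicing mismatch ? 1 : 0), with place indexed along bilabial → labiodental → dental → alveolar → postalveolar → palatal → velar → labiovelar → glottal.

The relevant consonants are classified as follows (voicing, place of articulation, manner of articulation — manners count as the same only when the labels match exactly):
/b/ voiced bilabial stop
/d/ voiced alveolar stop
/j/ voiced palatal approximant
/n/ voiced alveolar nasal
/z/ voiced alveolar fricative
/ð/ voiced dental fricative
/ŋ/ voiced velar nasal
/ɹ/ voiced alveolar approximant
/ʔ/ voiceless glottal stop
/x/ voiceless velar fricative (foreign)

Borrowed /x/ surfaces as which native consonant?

z

/z/ is closest: same manner (fricative), place distance 3 (velar→alveolar), voicing differs (+1); total 4. Next closest is /ð/ at distance 5.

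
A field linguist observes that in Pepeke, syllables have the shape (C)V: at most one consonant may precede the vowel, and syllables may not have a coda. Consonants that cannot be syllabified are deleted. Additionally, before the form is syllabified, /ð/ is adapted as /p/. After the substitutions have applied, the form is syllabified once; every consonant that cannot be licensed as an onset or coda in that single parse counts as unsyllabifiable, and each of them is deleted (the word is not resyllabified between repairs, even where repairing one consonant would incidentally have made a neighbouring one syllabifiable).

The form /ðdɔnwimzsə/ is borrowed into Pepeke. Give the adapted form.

dɔwisə

Substitution: /ð/ → /p/, giving /pdɔnwimzsə/.
Under (C)V, the unsyllabifiable consonants are /p/, /n/, /m/, /z/ (no codas are permitted; onsets are limited to one consonant).
Deletion applies to /p/, /n/, /m/, /z/.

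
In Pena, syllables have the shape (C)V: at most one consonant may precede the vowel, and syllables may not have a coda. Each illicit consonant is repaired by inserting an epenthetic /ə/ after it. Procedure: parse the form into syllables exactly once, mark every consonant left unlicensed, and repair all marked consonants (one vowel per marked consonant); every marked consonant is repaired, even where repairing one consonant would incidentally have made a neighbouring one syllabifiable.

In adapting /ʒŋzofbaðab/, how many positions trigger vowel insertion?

4

The unsyllabifiable consonants are /ʒ/, /ŋ/, /f/, /b/; each receives one epenthetic vowel.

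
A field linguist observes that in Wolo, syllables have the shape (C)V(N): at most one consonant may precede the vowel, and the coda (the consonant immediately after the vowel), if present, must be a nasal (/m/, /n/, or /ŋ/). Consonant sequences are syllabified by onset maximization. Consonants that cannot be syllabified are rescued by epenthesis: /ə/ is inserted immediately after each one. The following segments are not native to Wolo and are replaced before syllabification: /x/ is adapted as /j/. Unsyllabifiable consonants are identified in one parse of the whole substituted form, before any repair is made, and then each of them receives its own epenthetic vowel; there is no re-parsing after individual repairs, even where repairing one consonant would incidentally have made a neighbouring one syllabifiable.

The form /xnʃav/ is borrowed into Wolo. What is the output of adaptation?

jənəʃavə

Substitution: /x/ → /j/, giving /jnʃav/.
The consonants /j/, /n/, /v/ cannot be parsed into a legal (C)V(N) syllable (only a nasal (/m/, /n/, or /ŋ/) is licensed in coda position; onsets are limited to one consonant).
Each unlicensed consonant becomes the onset of a new syllable: /j/ → /jə/, /n/ → /nə/, /v/ → /və/.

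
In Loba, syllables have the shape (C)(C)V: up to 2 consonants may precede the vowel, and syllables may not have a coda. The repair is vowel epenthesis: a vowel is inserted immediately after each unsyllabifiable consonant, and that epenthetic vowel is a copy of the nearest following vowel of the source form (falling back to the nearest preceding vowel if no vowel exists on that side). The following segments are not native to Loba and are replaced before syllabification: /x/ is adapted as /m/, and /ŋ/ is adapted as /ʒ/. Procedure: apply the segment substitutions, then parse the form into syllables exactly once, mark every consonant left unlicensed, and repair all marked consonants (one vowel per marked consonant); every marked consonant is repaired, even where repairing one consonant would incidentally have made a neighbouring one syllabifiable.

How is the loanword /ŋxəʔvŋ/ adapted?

ʒməʔəvəʒə

Substitution: /ŋ/ → /ʒ/, /x/ → /m/, giving /ʒməʔvʒ/.
Syllabifying with onset maximization leaves /ʔ/, /v/, /ʒ/ stranded (no codas are permitted; onsets may contain at most 2 consonants).
Epenthesis after each stranded consonant: /ʔ/ → /ʔə/, /v/ → /və/, /ʒ/ → /ʒə/.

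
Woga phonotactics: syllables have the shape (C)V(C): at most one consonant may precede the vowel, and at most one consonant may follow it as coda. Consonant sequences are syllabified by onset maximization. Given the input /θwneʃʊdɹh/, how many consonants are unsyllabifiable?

Under (C)V(C), the unsyllabifiable consonants are /θ/, /w/, /ɹ/, /h/ (at most one coda consonant is licensed; onsets are limited to one consonant).

4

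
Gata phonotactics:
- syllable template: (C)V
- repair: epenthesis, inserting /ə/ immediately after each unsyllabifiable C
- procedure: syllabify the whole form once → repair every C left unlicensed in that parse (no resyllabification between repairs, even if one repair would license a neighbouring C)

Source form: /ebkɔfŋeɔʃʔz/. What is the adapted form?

ebəkɔfəŋeɔʃəʔəzə

The consonants /b/, /f/, /ʃ/, /ʔ/, /z/ cannot be parsed into a legal (C)V syllable (no codas are permitted; onsets are limited to one consonant).
Inserting the epenthetic vowel yields /b/ → /bə/, /f/ → /fə/, /ʃ/ → /ʃə/, /ʔ/ → /ʔə/, /z/ → /zə/.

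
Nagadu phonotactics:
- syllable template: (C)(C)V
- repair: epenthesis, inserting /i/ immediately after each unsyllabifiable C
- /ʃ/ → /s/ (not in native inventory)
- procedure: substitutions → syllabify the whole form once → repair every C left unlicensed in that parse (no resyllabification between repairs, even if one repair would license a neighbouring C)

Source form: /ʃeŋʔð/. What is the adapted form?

seŋiʔiði

Substitution: /ʃ/ → /s/, giving /seŋʔð/.
The consonants /ŋ/, /ʔ/, /ð/ cannot be parsed into a legal (C)(C)V syllable (no codas are permitted; onsets may contain at most 2 consonants).
Each unlicensed consonant becomes the onset of a new syllable: /ŋ/ → /ŋi/, /ʔ/ → /ʔi/, /ð/ → /ði/.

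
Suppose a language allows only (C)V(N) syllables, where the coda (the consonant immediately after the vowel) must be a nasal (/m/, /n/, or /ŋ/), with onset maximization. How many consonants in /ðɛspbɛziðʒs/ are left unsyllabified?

5

Syllabifying with onset maximization leaves /s/, /p/, /ð/, /ʒ/, /s/ stranded (only a nasal (/m/, /n/, or /ŋ/) is licensed in coda position; onsets are limited to one consonant).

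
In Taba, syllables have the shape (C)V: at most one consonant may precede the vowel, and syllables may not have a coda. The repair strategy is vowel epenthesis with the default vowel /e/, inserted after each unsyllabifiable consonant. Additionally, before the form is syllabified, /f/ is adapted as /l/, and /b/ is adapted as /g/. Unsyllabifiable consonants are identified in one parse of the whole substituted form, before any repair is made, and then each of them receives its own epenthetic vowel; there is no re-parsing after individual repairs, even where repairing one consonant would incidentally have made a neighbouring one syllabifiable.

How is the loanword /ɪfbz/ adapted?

Substitution: /f/ → /l/, /b/ → /g/, giving /ɪlgz/.
Syllabifying with onset maximization leaves /l/, /g/, /z/ stranded (no codas are permitted; onsets are limited to one consonant).
Each unlicensed consonant becomes the onset of a new syllable: /l/ → /le/, /g/ → /ge/, /z/ → /ze/.

ɪlegeze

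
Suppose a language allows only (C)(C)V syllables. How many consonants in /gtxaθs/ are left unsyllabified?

Under (C)(C)V, the unsyllabifiable consonants are /g/, /θ/, /s/ (no codas are permitted; onsets may contain at most 2 consonants).

3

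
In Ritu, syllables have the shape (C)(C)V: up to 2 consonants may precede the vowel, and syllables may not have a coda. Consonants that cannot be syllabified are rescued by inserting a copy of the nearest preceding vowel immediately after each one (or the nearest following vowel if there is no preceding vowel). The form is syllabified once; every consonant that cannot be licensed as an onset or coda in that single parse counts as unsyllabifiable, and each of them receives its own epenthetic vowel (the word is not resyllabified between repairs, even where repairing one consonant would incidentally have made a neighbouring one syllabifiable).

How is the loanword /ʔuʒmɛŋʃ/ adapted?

ʔuʒmɛŋɛʃɛ

The consonants /ŋ/, /ʃ/ cannot be parsed into a legal (C)(C)V syllable (no codas are permitted; onsets may contain at most 2 consonants).
Inserting the epenthetic vowel yields /ŋ/ → /ŋɛ/, /ʃ/ → /ʃɛ/.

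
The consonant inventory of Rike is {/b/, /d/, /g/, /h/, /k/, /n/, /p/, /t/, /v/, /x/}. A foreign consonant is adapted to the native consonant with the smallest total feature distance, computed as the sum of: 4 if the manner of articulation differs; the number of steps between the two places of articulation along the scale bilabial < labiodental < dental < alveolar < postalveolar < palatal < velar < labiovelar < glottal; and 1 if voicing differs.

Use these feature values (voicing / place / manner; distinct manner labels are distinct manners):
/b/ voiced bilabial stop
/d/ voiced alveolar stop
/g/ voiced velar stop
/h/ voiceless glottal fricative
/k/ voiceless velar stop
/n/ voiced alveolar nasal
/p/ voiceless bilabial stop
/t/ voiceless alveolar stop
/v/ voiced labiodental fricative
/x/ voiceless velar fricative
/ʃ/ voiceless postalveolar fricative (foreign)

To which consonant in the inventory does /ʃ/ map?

/x/ is closest: same manner (fricative), place distance 2 (postalveolar→velar), same voicing; total 2. Next closest is /h/ at distance 4.

x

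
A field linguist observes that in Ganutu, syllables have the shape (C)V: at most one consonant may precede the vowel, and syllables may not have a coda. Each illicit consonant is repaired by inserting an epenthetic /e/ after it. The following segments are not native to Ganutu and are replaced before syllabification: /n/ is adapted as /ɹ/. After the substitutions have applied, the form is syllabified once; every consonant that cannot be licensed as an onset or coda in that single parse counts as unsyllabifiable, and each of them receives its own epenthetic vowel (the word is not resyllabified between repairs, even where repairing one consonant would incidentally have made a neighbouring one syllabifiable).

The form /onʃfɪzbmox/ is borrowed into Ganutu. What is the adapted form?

oɹeʃefɪzebemoxe

Substitution: /n/ → /ɹ/, giving /oɹʃfɪzbmox/.
Syllabifying with onset maximization leaves /ɹ/, /ʃ/, /z/, /b/, /x/ stranded (no codas are permitted; onsets are limited to one consonant).
Epenthesis after each stranded consonant: /ɹ/ → /ɹe/, /ʃ/ → /ʃe/, /z/ → /ze/, /b/ → /be/, /x/ → /xe/.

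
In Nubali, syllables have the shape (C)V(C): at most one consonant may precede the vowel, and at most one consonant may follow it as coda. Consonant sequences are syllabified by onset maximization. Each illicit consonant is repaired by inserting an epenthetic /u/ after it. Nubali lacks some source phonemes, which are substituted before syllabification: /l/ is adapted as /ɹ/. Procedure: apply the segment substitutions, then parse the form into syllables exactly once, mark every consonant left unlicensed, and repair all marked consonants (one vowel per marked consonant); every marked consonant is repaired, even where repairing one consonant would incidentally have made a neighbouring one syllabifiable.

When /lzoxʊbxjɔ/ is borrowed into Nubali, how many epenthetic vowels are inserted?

After substitution the input is /ɹzoxʊbxjɔ/.
The unsyllabifiable consonants are /ɹ/, /x/; each receives one epenthetic vowel.

2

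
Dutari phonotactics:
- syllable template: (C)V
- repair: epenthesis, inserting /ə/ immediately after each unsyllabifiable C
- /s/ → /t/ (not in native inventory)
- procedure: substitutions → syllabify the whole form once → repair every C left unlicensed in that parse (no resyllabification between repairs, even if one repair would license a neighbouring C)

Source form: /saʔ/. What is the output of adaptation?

taʔə

Substitution: /s/ → /t/, giving /taʔ/.
The consonants /ʔ/ cannot be parsed into a legal (C)V syllable (no codas are permitted; onsets are limited to one consonant).
Each unlicensed consonant becomes the onset of a new syllable: /ʔ/ → /ʔə/.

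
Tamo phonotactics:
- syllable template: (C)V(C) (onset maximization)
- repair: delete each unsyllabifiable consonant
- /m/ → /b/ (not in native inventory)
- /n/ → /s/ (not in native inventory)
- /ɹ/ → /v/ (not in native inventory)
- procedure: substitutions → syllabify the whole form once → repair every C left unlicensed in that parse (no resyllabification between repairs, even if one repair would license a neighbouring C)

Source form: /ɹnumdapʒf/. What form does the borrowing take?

subdap

Substitution: /ɹ/ → /v/, /n/ → /s/, /m/ → /b/, giving /vsubdapʒf/.
The consonants /v/, /ʒ/, /f/ cannot be parsed into a legal (C)V(C) syllable (at most one coda consonant is licensed; onsets are limited to one consonant).
Deleting the stranded consonants removes /v/, /ʒ/, /f/.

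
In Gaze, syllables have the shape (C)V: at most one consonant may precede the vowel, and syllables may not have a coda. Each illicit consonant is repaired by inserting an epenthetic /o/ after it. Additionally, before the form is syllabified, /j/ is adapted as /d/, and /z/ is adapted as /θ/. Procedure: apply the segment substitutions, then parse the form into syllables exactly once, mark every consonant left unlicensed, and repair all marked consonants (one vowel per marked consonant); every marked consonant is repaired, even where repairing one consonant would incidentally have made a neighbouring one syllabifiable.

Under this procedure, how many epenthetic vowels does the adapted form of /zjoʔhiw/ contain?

3

After substitution the input is /θdoʔhiw/.
The unsyllabifiable consonants are /θ/, /ʔ/, /w/; each receives one epenthetic vowel.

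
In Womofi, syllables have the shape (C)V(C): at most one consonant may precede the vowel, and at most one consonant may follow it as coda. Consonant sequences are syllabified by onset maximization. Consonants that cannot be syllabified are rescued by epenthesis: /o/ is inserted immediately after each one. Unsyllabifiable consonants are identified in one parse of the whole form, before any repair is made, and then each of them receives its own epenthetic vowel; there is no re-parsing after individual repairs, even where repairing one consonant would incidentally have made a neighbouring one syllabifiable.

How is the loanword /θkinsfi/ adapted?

Syllabifying with onset maximization leaves /θ/, /s/ stranded (at most one coda consonant is licensed; onsets are limited to one consonant).
Each unlicensed consonant becomes the onset of a new syllable: /θ/ → /θo/, /s/ → /so/.

θokinsofi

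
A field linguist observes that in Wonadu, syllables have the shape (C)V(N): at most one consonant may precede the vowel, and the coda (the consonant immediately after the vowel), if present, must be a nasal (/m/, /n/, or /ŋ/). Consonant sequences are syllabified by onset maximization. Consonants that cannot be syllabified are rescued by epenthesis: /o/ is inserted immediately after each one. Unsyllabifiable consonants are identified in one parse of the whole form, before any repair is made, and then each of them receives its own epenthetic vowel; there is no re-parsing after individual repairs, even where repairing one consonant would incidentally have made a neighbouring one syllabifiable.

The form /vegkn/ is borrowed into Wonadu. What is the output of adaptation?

vegokono

Syllabifying with onset maximization leaves /g/, /k/, /n/ stranded (only a nasal (/m/, /n/, or /ŋ/) is licensed in coda position; onsets are limited to one consonant).
Each unlicensed consonant becomes the onset of a new syllable: /g/ → /go/, /k/ → /ko/, /n/ → /no/.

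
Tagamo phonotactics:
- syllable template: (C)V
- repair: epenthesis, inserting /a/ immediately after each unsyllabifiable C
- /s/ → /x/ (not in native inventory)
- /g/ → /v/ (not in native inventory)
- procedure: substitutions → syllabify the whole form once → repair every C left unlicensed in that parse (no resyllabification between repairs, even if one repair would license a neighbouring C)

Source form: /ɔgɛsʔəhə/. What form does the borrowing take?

Substitution: /g/ → /v/, /s/ → /x/, giving /ɔvɛxʔəhə/.
Under (C)V, the unsyllabifiable consonants are /x/ (no codas are permitted; onsets are limited to one consonant).
Epenthesis after each stranded consonant: /x/ → /xa/.

ɔvɛxaʔəhə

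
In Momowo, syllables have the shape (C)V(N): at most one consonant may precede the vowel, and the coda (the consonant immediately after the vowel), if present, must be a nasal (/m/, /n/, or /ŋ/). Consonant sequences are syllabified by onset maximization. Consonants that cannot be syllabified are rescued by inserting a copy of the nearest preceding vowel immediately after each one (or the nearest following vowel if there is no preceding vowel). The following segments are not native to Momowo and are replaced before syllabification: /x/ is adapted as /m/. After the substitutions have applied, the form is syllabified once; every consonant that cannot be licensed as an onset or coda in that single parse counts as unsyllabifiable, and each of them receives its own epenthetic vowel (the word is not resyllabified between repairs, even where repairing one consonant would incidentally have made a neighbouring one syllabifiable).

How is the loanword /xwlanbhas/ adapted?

mawalanbahasa

Substitution: /x/ → /m/, giving /mwlanbhas/.
Syllabifying with onset maximization leaves /m/, /w/, /b/, /s/ stranded (only a nasal (/m/, /n/, or /ŋ/) is licensed in coda position; onsets are limited to one consonant).
Inserting the epenthetic vowel yields /m/ → /ma/, /w/ → /wa/, /b/ → /ba/, /s/ → /sa/.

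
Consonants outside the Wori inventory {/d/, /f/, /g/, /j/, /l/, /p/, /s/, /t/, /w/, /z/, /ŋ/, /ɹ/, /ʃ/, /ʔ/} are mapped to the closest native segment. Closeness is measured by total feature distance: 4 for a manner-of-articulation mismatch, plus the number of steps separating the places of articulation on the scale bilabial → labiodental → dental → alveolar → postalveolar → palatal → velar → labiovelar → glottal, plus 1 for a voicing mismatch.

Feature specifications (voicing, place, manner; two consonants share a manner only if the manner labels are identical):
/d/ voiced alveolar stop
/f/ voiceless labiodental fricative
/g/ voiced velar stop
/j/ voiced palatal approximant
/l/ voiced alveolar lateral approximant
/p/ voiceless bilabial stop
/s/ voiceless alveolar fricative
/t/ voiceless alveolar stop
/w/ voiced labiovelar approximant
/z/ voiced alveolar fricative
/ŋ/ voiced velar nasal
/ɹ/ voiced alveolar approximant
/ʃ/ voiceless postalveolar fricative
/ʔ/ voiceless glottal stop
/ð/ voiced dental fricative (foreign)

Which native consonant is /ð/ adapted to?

z

/z/ is closest: same manner (fricative), place distance 1 (dental→alveolar), same voicing; total 1. Next closest is /f/ at distance 2.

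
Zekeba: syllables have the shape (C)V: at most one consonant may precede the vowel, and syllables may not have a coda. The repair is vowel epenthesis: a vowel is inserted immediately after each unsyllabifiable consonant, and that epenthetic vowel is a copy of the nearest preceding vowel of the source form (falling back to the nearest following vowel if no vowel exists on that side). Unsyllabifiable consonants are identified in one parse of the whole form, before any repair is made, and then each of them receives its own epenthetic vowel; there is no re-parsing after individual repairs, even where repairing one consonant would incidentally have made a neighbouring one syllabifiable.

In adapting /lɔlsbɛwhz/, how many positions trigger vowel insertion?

The unsyllabifiable consonants are /l/, /s/, /w/, /h/, /z/; each receives one epenthetic vowel.

5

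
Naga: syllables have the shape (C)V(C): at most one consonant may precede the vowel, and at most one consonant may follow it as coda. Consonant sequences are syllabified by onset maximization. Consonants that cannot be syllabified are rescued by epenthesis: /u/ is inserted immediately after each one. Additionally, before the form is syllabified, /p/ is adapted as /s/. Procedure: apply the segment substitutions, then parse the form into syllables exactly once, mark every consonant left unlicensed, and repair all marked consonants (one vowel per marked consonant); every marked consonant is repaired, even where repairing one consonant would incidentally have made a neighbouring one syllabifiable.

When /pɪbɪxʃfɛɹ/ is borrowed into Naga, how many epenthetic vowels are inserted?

After substitution the input is /sɪbɪxʃfɛɹ/.
The unsyllabifiable consonants are /ʃ/; each receives one epenthetic vowel.

1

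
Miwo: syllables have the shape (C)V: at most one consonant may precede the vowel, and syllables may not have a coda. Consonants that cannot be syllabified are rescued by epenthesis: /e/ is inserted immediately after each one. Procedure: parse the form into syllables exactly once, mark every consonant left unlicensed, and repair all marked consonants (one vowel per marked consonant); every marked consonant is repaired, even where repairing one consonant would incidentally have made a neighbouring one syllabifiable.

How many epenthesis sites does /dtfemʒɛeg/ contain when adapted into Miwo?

The unsyllabifiable consonants are /d/, /t/, /m/, /g/; each receives one epenthetic vowel.

4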